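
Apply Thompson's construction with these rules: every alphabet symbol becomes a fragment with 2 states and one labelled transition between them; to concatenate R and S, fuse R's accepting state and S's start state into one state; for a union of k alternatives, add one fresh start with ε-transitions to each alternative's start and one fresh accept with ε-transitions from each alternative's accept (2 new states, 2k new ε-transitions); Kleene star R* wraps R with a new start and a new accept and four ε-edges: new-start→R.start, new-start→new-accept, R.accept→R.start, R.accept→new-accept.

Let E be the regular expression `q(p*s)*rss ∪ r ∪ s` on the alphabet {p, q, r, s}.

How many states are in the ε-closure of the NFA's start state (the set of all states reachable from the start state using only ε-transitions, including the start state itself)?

4

Compute the ε-closure size of each fragment's start state recursively; a symbol fragment's start has no outgoing ε-edge, so its closure is just itself (size 1).
  p* → new start has ε-edges to the inner start and to the new accept, so C = 2 + 1 = 3
  p*s → the left operand accepts ε, so the closure extends into the next operand (the shared merged state is already counted); C = 3 + (1−1) = 3
  (p*s)* → C = 1 (new start) + 3 (body) + 1 (new accept) = 5
  q(p*s)*rss → same as the first factor's closure: C = 1
  q(p*s)*rss ∪ r ∪ s → C = 1 + 1 + 1 + 1 = 4 (the new accept is not ε-reachable since no branch accepts ε)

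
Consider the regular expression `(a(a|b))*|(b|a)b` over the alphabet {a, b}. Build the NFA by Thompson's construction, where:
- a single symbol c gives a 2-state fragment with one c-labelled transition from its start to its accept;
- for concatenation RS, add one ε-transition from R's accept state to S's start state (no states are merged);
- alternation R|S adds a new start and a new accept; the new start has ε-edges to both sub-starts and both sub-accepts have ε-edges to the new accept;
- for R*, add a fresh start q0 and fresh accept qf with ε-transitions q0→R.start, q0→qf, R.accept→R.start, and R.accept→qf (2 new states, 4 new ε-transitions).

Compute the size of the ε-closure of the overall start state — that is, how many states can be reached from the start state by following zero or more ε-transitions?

Work bottom-up. For each fragment F, track |ε-closure(F.start)| and whether F's accept lies in that closure (i.e. whether F accepts ε). A single-symbol fragment has closure size 1 and does not accept ε.
  a|b → |closure| = 1 + 1 + 1 = 3 (the new accept is not ε-reachable since no branch accepts ε)
  a(a|b) → same as the first factor's closure: |closure| = 1
  (a(a|b))* → the star's fresh start ε-reaches both the body's start and the fresh accept: |closure| = 2 + 1 = 3
  b|a → |closure| = 1 + 1 + 1 = 3 (the new accept is not ε-reachable since no branch accepts ε)
  (b|a)b → |closure| equals the left operand's closure size = 3 (its accept is not ε-reachable, so the closure stops there)
  (a(a|b))*|(b|a)b → |closure| = 1 (new start) + (3 + 3) + 1 (new accept, since some branch ε-reaches its own accept) = 8

8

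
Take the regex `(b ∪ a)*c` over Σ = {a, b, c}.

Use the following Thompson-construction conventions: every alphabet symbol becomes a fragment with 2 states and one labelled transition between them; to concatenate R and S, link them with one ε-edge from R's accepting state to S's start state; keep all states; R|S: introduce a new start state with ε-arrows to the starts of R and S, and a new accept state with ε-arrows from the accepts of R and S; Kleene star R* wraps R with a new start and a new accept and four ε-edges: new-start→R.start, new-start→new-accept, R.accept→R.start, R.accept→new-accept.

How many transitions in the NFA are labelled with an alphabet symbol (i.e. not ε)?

Building bottom-up:
Each of the 3 symbol leaves contributes exactly 1 symbol transition.
  b ∪ a = 2 symbol transitions
  (b ∪ a)* = 2 symbol transitions
  (b ∪ a)*c = 3 symbol transitions

3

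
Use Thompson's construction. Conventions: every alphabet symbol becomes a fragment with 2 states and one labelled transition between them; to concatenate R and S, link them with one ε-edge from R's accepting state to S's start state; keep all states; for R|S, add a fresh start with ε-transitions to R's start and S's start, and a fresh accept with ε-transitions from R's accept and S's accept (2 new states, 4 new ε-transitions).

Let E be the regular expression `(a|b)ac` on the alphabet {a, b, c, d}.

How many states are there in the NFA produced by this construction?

Building bottom-up:
Each of the 4 symbol leaves contributes a 2-state fragment.
  a|b — 6 states
  (a|b)ac — 10 states

10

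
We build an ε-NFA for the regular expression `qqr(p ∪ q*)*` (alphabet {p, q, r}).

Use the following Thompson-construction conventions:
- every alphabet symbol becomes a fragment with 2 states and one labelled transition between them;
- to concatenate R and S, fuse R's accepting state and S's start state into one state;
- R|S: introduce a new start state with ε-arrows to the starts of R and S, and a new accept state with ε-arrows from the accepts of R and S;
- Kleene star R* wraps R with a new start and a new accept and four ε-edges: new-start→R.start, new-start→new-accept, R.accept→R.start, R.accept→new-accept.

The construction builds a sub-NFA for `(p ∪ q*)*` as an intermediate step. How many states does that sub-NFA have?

Fragment for `(p ∪ q*)*`:
Each of the 2 symbol leaves contributes a 2-state fragment.
  q* : 4 states
  p ∪ q* : 8 states
  (p ∪ q*)* : 10 states

10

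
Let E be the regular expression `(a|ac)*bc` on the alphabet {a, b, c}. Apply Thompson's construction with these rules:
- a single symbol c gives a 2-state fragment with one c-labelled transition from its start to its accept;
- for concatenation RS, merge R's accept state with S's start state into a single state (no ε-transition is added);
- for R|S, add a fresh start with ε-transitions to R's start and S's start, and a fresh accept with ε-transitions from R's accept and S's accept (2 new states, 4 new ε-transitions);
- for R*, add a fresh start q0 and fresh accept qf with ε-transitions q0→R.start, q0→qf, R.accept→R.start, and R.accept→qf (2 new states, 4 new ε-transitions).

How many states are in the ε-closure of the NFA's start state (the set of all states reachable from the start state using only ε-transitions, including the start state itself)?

5

Let C(F) = |ε-closure(F.start)| within fragment F, and note whether F accepts ε. Symbol fragments have C = 1 and do not accept ε. Then:
  ac : |ε-closure| equals the left operand's closure size = 1 (its accept is not ε-reachable, so the closure stops there)
  a|ac : |ε-closure| = 1 + 1 + 1 = 3 (the new accept is not ε-reachable since no branch accepts ε)
  (a|ac)* : new start has ε-edges to the inner start and to the new accept, so |ε-closure| = 2 + 3 = 5
  (a|ac)*bc : the left operand accepts ε, so the closure extends into the next operand (the shared merged state is already counted); |ε-closure| = 5 + (1−1) = 5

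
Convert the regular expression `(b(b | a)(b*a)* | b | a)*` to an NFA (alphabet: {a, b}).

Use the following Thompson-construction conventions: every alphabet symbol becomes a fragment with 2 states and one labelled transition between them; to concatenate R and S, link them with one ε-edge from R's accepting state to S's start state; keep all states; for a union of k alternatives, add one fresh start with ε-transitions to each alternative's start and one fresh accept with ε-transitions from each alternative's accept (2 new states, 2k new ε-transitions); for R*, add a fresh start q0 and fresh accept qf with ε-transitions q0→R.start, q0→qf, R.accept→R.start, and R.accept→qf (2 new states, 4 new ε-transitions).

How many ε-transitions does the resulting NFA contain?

By structural recursion:
Each of the 7 symbol leaves contributes 0 ε-transitions.
  b | a : 4 ε-transitions
  b* : 4 ε-transitions
  b*a : 5 ε-transitions
  (b*a)* : 9 ε-transitions
  b(b | a)(b*a)* : 15 ε-transitions
  b(b | a)(b*a)* | b | a : 21 ε-transitions
  (b(b | a)(b*a)* | b | a)* : 25 ε-transitions

25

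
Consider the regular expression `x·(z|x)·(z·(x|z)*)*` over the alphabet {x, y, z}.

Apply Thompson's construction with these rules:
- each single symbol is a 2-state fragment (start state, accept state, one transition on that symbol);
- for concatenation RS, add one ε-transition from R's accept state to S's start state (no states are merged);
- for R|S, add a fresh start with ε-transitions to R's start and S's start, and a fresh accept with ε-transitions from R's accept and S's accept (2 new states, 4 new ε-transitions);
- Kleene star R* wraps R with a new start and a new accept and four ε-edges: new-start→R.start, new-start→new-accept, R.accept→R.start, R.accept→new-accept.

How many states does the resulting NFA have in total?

Per subexpression:
Each of the 6 symbol leaves contributes a 2-state fragment.
  z|x = 6 states
  x|z = 6 states
  (x|z)* = 8 states
  z·(x|z)* = 10 states
  (z·(x|z)*)* = 12 states
  x·(z|x)·(z·(x|z)*)* = 20 states

20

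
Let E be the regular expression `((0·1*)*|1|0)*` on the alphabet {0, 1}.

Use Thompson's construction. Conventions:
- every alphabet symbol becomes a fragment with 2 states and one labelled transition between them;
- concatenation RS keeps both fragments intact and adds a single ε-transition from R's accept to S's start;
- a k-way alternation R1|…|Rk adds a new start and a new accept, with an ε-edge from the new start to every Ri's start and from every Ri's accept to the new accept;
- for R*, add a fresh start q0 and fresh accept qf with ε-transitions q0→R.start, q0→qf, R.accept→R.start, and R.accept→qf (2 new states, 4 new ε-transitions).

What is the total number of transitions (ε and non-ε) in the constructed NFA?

23

Bottom-up over the parse tree:
Each of the 4 symbol leaves contributes 1 transition (1 symbol, 0 ε).
  1* — 5 transitions (1 symbol, 4 ε)
  0·1* — 7 transitions (2 symbol, 5 ε)
  (0·1*)* — 11 transitions (2 symbol, 9 ε)
  (0·1*)*|1|0 — 19 transitions (4 symbol, 15 ε)
  ((0·1*)*|1|0)* — 23 transitions (4 symbol, 19 ε)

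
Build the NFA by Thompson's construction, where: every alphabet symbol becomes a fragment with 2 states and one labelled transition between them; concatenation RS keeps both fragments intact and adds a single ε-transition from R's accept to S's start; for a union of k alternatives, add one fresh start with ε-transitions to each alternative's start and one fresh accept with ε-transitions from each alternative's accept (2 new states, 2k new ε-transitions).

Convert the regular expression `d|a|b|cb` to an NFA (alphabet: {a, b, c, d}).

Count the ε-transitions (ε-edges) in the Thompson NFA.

9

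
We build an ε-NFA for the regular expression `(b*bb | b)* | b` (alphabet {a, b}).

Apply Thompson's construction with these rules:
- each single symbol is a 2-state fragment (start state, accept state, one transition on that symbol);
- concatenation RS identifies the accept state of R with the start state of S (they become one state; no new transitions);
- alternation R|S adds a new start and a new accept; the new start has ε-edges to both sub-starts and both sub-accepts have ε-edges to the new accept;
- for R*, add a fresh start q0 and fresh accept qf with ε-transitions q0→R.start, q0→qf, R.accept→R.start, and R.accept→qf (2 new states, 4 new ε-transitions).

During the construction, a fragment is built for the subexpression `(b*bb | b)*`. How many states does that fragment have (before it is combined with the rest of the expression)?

12

Fragment for `(b*bb | b)*`:
Each of the 4 symbol leaves contributes a 2-state fragment.
  b* → 4 states
  b*bb → 6 states
  b*bb | b → 10 states
  (b*bb | b)* → 12 states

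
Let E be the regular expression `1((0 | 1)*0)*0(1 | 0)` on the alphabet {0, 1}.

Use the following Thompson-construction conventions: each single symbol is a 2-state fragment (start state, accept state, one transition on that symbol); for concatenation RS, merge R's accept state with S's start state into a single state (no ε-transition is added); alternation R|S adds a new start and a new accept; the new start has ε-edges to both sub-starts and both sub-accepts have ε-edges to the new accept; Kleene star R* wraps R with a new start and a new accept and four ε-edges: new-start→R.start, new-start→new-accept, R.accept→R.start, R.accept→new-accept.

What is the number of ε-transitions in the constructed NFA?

By structural recursion:
Each of the 7 symbol leaves contributes 0 ε-transitions.
  0 | 1 — 4 ε-transitions
  (0 | 1)* — 8 ε-transitions
  (0 | 1)*0 — 8 ε-transitions
  ((0 | 1)*0)* — 12 ε-transitions
  1 | 0 — 4 ε-transitions
  1((0 | 1)*0)*0(1 | 0) — 16 ε-transitions

16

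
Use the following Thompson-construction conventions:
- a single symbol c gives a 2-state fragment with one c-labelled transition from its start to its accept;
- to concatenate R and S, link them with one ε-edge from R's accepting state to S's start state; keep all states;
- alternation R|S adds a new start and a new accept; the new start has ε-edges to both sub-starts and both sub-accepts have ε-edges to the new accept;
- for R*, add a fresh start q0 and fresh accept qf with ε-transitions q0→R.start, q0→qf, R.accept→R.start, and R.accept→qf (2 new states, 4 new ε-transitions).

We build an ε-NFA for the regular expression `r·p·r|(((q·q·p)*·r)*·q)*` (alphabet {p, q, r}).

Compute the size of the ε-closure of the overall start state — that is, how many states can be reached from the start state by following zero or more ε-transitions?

Work bottom-up. For each fragment F, track |ε-closure(F.start)| and whether F's accept lies in that closure (i.e. whether F accepts ε). A single-symbol fragment has closure size 1 and does not accept ε.
  r·p·r → same as the first factor's closure: C = 1
  q·q·p → same as the first factor's closure: C = 1
  (q·q·p)* → new start has ε-edges to the inner start and to the new accept, so C = 2 + 1 = 3
  (q·q·p)*·r → C = 3 + 1 = 4 (closure spills across the concat boundary because the left factor accepts ε)
  ((q·q·p)*·r)* → C = 1 (new start) + 4 (body) + 1 (new accept) = 6
  ((q·q·p)*·r)*·q → C = 6 + 1 = 7 (closure spills across the concat boundary because the left factor accepts ε)
  (((q·q·p)*·r)*·q)* → the star's fresh start ε-reaches both the body's start and the fresh accept: C = 2 + 7 = 9
  r·p·r|(((q·q·p)*·r)*·q)* → new start ε-reaches every alternative's start; at least one alternative accepts ε, so the union's new accept is reached too: C = 1 + 1 + 9 + 1 = 12

12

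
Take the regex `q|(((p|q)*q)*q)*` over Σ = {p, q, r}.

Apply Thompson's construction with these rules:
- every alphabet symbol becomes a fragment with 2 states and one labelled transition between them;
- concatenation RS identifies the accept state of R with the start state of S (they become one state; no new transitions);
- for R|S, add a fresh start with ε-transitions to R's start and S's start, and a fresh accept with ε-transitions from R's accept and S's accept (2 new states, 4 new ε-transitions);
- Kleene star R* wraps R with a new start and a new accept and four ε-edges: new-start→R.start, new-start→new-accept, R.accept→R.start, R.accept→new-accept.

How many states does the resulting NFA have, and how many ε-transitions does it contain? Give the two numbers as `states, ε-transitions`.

Recursing over subexpressions:
Each of the 5 symbol leaves contributes 2 states and 0 ε-transitions.
  p|q → 6 states, 4 ε-transitions
  (p|q)* → 8 states, 8 ε-transitions
  (p|q)*q → 9 states, 8 ε-transitions
  ((p|q)*q)* → 11 states, 12 ε-transitions
  ((p|q)*q)*q → 12 states, 12 ε-transitions
  (((p|q)*q)*q)* → 14 states, 16 ε-transitions
  q|(((p|q)*q)*q)* → 18 states, 20 ε-transitions

18, 20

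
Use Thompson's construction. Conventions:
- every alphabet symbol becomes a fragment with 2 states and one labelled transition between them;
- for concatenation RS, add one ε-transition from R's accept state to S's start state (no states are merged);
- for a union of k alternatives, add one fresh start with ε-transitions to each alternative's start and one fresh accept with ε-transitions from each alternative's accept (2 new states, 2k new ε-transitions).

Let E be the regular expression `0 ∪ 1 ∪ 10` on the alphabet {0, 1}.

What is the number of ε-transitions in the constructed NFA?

7

Recursing over subexpressions:
Each of the 4 symbol leaves contributes 0 ε-transitions.
  10 → 1 ε-transition
  0 ∪ 1 ∪ 10 → 7 ε-transitions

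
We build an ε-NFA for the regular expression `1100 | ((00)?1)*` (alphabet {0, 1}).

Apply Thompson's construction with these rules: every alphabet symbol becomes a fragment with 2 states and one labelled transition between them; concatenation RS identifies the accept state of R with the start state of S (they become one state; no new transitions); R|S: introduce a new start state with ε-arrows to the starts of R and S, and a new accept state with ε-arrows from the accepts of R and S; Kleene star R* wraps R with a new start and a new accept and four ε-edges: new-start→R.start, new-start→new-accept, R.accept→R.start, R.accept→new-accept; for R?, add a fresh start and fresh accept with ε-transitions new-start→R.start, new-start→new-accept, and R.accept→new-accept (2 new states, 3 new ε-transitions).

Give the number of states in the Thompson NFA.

15

Recursing over subexpressions:
Each of the 7 symbol leaves contributes a 2-state fragment.
  1100 → 5 states
  00 → 3 states
  (00)? → 5 states
  (00)?1 → 6 states
  ((00)?1)* → 8 states
  1100 | ((00)?1)* → 15 states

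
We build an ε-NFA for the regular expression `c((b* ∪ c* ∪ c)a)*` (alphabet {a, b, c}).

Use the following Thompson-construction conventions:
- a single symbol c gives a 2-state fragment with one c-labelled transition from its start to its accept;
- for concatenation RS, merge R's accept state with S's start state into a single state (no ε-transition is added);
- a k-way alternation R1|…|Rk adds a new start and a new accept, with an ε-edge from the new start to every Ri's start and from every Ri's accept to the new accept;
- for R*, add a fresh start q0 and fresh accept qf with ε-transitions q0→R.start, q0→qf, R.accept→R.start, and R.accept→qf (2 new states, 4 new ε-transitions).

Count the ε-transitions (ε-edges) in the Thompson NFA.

18

Per subexpression:
Each of the 5 symbol leaves contributes 0 ε-transitions.
  b* : 4 ε-transitions
  c* : 4 ε-transitions
  b* ∪ c* ∪ c : 14 ε-transitions
  (b* ∪ c* ∪ c)a : 14 ε-transitions
  ((b* ∪ c* ∪ c)a)* : 18 ε-transitions
  c((b* ∪ c* ∪ c)a)* : 18 ε-transitions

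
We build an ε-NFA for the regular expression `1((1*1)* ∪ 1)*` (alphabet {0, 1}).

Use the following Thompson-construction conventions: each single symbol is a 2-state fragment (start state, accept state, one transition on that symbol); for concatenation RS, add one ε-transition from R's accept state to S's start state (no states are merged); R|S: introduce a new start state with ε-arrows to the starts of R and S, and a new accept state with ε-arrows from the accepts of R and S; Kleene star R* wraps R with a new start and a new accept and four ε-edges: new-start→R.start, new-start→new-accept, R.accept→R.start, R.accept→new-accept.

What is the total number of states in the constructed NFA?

16

By structural recursion:
Each of the 4 symbol leaves contributes a 2-state fragment.
  1* — 4 states
  1*1 — 6 states
  (1*1)* — 8 states
  (1*1)* ∪ 1 — 12 states
  ((1*1)* ∪ 1)* — 14 states
  1((1*1)* ∪ 1)* — 16 states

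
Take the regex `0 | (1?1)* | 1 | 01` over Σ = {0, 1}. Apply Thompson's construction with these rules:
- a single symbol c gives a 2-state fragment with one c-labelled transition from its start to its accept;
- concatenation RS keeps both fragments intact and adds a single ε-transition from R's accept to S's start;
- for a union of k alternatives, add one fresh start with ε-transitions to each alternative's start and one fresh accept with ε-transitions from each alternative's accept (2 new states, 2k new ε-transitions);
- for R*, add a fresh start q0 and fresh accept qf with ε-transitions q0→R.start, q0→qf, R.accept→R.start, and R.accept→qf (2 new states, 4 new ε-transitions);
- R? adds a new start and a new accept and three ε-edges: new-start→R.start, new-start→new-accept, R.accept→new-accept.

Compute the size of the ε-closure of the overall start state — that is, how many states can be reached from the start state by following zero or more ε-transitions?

Let C(F) = |ε-closure(F.start)| within fragment F, and note whether F accepts ε. Symbol fragments have C = 1 and do not accept ε. Then:
  1? — C = 1 (new start) + 1 (body) + 1 (new accept, via ε) = 3
  1?1 — C = 3 + 1 = 4 (closure spills across the concat boundary because the left factor accepts ε)
  (1?1)* — new start has ε-edges to the inner start and to the new accept, so C = 2 + 4 = 6
  01 — C equals the left operand's closure size = 1 (its accept is not ε-reachable, so the closure stops there)
  0 | (1?1)* | 1 | 01 — C = 1 (new start) + (1 + 6 + 1 + 1) + 1 (new accept, since some branch ε-reaches its own accept) = 11

11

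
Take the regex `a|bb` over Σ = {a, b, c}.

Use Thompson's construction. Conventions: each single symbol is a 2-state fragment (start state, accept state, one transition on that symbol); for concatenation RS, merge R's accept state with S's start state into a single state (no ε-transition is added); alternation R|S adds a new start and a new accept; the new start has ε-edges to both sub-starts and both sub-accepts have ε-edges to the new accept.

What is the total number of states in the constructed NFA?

7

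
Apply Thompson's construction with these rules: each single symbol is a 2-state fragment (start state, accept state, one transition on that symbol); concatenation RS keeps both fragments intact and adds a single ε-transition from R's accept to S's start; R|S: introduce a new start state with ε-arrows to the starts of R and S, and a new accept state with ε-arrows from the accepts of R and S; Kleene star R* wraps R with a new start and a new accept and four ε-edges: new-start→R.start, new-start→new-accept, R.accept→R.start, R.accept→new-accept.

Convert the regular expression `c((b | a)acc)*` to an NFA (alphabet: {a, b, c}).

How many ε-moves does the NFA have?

Building bottom-up:
Each of the 6 symbol leaves contributes 0 ε-transitions.
  b | a → 4 ε-transitions
  (b | a)acc → 7 ε-transitions
  ((b | a)acc)* → 11 ε-transitions
  c((b | a)acc)* → 12 ε-transitions

12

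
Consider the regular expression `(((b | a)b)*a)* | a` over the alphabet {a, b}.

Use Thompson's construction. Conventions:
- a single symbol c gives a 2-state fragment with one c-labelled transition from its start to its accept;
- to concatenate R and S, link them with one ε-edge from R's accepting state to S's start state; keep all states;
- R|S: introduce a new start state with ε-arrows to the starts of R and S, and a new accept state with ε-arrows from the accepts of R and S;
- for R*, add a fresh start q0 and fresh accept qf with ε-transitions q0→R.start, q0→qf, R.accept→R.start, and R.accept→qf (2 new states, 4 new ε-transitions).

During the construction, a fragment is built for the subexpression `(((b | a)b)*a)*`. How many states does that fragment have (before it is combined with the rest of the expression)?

14

Fragment for `(((b | a)b)*a)*`:
Each of the 4 symbol leaves contributes a 2-state fragment.
  b | a : 6 states
  (b | a)b : 8 states
  ((b | a)b)* : 10 states
  ((b | a)b)*a : 12 states
  (((b | a)b)*a)* : 14 states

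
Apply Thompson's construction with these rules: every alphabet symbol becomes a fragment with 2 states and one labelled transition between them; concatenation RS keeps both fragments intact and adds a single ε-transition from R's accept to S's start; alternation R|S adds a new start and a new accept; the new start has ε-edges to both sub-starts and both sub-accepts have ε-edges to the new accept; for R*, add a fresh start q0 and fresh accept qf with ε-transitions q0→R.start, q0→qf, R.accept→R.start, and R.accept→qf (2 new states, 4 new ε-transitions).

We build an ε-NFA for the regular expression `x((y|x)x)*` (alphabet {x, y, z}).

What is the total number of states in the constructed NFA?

Building bottom-up:
Each of the 4 symbol leaves contributes a 2-state fragment.
  y|x — 6 states
  (y|x)x — 8 states
  ((y|x)x)* — 10 states
  x((y|x)x)* — 12 states

12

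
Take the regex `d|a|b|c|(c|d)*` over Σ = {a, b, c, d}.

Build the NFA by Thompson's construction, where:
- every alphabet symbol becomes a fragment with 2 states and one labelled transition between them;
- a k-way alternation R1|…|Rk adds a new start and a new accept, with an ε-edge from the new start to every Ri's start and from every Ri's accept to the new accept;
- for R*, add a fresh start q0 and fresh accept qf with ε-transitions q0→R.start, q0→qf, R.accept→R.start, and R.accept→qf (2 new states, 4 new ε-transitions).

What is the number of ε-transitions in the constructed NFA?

Bottom-up over the parse tree:
Each of the 6 symbol leaves contributes 0 ε-transitions.
  c|d → 4 ε-transitions
  (c|d)* → 8 ε-transitions
  d|a|b|c|(c|d)* → 18 ε-transitions

18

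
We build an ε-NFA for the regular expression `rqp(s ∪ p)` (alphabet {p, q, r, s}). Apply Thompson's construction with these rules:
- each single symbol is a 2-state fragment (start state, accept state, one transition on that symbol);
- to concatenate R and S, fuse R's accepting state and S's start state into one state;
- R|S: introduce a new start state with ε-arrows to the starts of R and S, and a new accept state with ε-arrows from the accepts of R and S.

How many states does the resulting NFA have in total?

Building bottom-up:
Each of the 5 symbol leaves contributes a 2-state fragment.
  s ∪ p : 6 states
  rqp(s ∪ p) : 9 states

9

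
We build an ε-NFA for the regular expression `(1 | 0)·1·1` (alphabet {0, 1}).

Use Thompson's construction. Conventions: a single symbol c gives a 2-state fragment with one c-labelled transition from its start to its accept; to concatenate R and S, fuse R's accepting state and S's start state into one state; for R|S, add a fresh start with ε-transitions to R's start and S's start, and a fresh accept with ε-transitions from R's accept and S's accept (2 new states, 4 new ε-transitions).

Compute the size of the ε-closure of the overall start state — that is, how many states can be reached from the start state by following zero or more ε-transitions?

3

Work bottom-up. For each fragment F, track |ε-closure(F.start)| and whether F's accept lies in that closure (i.e. whether F accepts ε). A single-symbol fragment has closure size 1 and does not accept ε.
  1 | 0 → new start ε-reaches every alternative's start; none of them accept ε, so the new accept is not reached: |closure| = 1 + 1 + 1 = 3
  (1 | 0)·1·1 → |closure| equals the left operand's closure size = 3 (its accept is not ε-reachable, so the closure stops there)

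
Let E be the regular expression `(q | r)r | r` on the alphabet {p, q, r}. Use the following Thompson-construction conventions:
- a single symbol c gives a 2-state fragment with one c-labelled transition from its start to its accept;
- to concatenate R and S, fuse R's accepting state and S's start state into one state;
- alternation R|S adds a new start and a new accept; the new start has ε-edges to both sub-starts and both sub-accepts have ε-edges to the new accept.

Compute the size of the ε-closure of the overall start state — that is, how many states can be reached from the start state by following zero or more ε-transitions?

Let C(F) = |ε-closure(F.start)| within fragment F, and note whether F accepts ε. Symbol fragments have C = 1 and do not accept ε. Then:
  q | r → new start ε-reaches every alternative's start; none of them accept ε, so the new accept is not reached: |closure| = 1 + 1 + 1 = 3
  (q | r)r → |closure| equals the left operand's closure size = 3 (its accept is not ε-reachable, so the closure stops there)
  (q | r)r | r → |closure| = 1 + 3 + 1 = 5 (the new accept is not ε-reachable since no branch accepts ε)

5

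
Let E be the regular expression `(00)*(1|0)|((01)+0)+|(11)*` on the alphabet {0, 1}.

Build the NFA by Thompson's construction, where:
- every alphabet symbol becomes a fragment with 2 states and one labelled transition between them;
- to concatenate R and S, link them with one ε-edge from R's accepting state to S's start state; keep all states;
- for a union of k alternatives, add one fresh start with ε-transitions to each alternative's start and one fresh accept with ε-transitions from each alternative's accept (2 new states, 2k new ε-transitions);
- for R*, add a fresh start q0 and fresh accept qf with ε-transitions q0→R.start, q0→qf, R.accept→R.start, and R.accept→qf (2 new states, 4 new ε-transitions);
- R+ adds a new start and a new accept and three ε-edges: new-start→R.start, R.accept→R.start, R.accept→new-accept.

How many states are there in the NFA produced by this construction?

30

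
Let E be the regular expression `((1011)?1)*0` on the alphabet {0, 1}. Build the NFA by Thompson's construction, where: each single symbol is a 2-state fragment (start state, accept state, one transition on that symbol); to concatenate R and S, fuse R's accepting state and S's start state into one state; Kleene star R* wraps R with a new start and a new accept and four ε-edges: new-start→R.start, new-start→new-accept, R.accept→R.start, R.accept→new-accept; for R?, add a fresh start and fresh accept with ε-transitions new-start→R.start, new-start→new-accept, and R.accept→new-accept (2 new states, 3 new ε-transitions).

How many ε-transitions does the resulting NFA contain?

7

By structural recursion:
Each of the 6 symbol leaves contributes 0 ε-transitions.
  1011 → 0 ε-transitions
  (1011)? → 3 ε-transitions
  (1011)?1 → 3 ε-transitions
  ((1011)?1)* → 7 ε-transitions
  ((1011)?1)*0 → 7 ε-transitions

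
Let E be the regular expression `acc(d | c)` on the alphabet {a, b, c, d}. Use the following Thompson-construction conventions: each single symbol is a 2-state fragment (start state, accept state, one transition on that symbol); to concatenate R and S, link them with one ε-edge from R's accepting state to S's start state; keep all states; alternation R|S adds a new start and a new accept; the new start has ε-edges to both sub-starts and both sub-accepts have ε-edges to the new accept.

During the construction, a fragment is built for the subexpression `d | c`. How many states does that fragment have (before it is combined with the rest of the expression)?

Fragment for `d | c`:
Each of the 2 symbol leaves contributes a 2-state fragment.
  d | c — 6 states

6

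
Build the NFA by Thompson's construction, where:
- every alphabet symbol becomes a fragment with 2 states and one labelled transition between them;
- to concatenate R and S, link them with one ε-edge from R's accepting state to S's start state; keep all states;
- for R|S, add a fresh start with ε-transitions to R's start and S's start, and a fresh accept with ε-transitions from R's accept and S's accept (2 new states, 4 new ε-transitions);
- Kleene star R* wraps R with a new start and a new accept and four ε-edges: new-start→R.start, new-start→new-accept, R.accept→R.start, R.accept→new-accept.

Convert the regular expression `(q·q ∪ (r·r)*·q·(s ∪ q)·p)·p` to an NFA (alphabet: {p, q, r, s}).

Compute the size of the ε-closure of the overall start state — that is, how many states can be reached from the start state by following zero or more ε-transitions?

6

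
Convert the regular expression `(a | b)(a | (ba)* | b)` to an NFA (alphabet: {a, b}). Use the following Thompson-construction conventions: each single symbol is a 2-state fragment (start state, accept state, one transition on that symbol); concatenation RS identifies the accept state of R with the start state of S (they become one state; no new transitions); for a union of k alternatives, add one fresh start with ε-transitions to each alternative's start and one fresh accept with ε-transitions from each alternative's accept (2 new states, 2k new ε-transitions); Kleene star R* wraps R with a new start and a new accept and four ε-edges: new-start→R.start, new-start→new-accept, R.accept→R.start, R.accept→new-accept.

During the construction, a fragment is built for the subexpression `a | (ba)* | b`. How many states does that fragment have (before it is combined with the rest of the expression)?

11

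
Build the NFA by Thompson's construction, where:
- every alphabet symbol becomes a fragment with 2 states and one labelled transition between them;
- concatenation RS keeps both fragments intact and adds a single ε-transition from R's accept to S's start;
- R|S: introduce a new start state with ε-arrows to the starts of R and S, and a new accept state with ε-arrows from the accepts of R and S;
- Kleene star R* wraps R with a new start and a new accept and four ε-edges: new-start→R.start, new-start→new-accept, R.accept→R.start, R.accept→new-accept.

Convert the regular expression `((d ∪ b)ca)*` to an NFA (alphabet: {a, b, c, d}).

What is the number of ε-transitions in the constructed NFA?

10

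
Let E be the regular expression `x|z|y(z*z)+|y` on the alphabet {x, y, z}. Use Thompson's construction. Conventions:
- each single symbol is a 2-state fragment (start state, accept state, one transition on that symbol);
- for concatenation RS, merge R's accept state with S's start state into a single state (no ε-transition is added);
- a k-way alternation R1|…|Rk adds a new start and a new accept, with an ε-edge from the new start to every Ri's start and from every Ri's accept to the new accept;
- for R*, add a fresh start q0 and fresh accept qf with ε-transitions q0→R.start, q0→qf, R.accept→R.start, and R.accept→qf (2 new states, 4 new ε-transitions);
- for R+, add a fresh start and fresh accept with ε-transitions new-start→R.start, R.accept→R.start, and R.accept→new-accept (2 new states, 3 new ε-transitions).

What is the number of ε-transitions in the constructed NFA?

Bottom-up over the parse tree:
Each of the 6 symbol leaves contributes 0 ε-transitions.
  z* : 4 ε-transitions
  z*z : 4 ε-transitions
  (z*z)+ : 7 ε-transitions
  y(z*z)+ : 7 ε-transitions
  x|z|y(z*z)+|y : 15 ε-transitions

15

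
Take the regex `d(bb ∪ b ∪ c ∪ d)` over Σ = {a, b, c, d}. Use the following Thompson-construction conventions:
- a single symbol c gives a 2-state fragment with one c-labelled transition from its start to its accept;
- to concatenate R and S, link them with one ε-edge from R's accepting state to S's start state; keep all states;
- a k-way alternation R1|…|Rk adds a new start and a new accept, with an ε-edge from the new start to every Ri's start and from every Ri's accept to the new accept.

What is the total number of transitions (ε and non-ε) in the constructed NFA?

16

Recursing over subexpressions:
Each of the 6 symbol leaves contributes 1 transition (1 symbol, 0 ε).
  bb — 3 transitions (2 symbol, 1 ε)
  bb ∪ b ∪ c ∪ d — 14 transitions (5 symbol, 9 ε)
  d(bb ∪ b ∪ c ∪ d) — 16 transitions (6 symbol, 10 ε)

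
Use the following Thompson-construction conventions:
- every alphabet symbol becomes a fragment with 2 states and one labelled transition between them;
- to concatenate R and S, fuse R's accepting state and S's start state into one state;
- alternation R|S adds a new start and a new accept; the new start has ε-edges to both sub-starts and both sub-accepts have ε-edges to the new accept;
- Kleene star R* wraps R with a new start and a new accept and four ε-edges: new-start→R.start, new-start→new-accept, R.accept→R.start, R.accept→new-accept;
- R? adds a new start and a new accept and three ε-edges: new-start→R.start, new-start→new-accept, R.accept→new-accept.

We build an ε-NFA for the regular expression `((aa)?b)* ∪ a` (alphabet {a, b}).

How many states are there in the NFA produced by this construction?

12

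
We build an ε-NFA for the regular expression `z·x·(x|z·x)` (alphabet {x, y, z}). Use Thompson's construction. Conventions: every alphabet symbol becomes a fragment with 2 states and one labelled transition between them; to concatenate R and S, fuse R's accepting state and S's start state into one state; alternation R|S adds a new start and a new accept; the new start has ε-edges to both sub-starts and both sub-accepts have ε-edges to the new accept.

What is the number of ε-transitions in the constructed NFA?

4

Bottom-up over the parse tree:
Each of the 5 symbol leaves contributes 0 ε-transitions.
  z·x — 0 ε-transitions
  x|z·x — 4 ε-transitions
  z·x·(x|z·x) — 4 ε-transitions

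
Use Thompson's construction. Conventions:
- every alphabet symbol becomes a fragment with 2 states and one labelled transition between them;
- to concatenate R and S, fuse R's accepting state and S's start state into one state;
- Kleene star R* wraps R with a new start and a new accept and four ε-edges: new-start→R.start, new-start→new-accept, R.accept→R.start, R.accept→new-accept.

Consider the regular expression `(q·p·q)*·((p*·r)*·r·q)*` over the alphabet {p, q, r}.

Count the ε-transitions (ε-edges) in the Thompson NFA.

16

By structural recursion:
Each of the 7 symbol leaves contributes 0 ε-transitions.
  q·p·q : 0 ε-transitions
  (q·p·q)* : 4 ε-transitions
  p* : 4 ε-transitions
  p*·r : 4 ε-transitions
  (p*·r)* : 8 ε-transitions
  (p*·r)*·r·q : 8 ε-transitions
  ((p*·r)*·r·q)* : 12 ε-transitions
  (q·p·q)*·((p*·r)*·r·q)* : 16 ε-transitions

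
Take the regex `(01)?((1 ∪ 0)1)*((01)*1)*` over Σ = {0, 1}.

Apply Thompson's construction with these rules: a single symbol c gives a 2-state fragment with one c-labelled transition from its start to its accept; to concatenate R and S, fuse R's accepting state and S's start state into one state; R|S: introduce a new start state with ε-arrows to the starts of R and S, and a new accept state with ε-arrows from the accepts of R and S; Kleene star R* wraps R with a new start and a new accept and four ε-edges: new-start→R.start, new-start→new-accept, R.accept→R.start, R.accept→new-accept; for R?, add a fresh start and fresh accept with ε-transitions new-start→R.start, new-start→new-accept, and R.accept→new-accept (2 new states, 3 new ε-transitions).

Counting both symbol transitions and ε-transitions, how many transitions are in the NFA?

27

Building bottom-up:
Each of the 8 symbol leaves contributes 1 transition (1 symbol, 0 ε).
  01 — 2 transitions (2 symbol, 0 ε)
  (01)? — 5 transitions (2 symbol, 3 ε)
  1 ∪ 0 — 6 transitions (2 symbol, 4 ε)
  (1 ∪ 0)1 — 7 transitions (3 symbol, 4 ε)
  ((1 ∪ 0)1)* — 11 transitions (3 symbol, 8 ε)
  01 — 2 transitions (2 symbol, 0 ε)
  (01)* — 6 transitions (2 symbol, 4 ε)
  (01)*1 — 7 transitions (3 symbol, 4 ε)
  ((01)*1)* — 11 transitions (3 symbol, 8 ε)
  (01)?((1 ∪ 0)1)*((01)*1)* — 27 transitions (8 symbol, 19 ε)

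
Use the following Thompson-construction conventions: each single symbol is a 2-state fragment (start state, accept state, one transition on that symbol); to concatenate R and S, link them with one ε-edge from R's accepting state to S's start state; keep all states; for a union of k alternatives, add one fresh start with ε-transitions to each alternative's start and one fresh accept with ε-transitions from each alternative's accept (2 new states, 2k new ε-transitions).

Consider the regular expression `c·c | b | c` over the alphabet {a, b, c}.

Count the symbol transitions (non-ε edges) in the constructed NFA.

Per subexpression:
Each of the 4 symbol leaves contributes exactly 1 symbol transition.
  c·c = 2 symbol transitions
  c·c | b | c = 4 symbol transitions

4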